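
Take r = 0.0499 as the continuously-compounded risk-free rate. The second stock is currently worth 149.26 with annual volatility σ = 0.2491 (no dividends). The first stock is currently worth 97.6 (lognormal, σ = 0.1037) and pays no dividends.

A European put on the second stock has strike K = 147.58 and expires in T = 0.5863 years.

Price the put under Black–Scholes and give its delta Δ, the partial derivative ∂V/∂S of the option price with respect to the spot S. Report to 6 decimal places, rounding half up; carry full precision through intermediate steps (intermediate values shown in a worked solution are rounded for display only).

σ√T = 0.2491·√0.5863 = 0.190736
d₁ = (ln(S/K) + (r+σ²/2)T) / (σ√T) = (ln(149.26/147.58) + (0.0499+0.2491²/2)·0.5863) / 0.190736 = (0.011319 + 0.047447) / 0.190736 = 0.308100
d₂ = d₁ − σ√T = 0.308100 − 0.190736 = 0.117364
e^{−rT} = 0.971167
N(−d₁) = 0.379003,  N(−d₂) = 0.453286
Put price V = K·e^{−rT}·N(−d₂) − S·N(−d₁) = 64.967159 − 56.570001 = 8.397159
Δ = −N(−d₁) = -0.379003

price = 8.397159
Δ = -0.379003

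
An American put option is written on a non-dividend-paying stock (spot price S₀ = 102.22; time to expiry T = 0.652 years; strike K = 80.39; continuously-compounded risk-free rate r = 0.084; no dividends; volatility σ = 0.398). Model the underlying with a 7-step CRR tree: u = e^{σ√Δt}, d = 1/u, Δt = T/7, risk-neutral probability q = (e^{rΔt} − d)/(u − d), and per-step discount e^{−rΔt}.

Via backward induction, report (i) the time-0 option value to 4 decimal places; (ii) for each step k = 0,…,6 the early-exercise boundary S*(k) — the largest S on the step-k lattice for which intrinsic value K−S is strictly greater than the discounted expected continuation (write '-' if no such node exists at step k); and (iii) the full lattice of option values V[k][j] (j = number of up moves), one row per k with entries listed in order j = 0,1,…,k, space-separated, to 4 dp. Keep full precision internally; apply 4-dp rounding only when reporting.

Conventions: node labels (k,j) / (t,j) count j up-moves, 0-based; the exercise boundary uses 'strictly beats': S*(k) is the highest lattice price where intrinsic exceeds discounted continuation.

price = 3.0426
boundary = - - - - - 55.6896 62.8820
tree:
3.0426
4.9422 1.2051
7.8243 2.1596 0.2767
11.9972 3.8058 0.5599 0.0000
17.6663 6.5593 1.1329 0.0000 0.0000
24.7004 10.9626 2.2925 0.0000 0.0000 0.0000
31.0702 17.5080 4.6388 0.0000 0.0000 0.0000 0.0000
36.7114 24.7004 9.3867 0.0000 0.0000 0.0000 0.0000 0.0000

Δt=0.09314  u=1.12915  d=0.88562  q=0.50192  discount=0.99221
step 7 (expiry): payoffs max(K−S,0) = 36.7114 24.7004 9.3867 0.0000 0.0000 0.0000 0.0000 0.0000
step 6: (k=6,j=0): S=49.3198, K−S=31.0702, hold=30.4437 ⇒ V=31.0702 exercise | (k=6,j=1): S=62.8820, K−S=17.5080, hold=16.8815 ⇒ V=17.5080 exercise | (k=6,j=2): S=80.1735, K−S=0.2165, hold=4.6388 ⇒ V=4.6388 continue | (k=6,j=3): S=102.2200, K−S=0.0000, hold=0.0000 ⇒ V=0.0000 continue | (k=6,j=4): S=130.3289, K−S=0.0000, hold=0.0000 ⇒ V=0.0000 continue | (k=6,j=5): S=166.1673, K−S=0.0000, hold=0.0000 ⇒ V=0.0000 continue | (k=6,j=6): S=211.8606, K−S=0.0000, hold=0.0000 ⇒ V=0.0000 continue  boundary S*=62.8820
step 5: (k=5,j=0): S=55.6896, K−S=24.7004, hold=24.0739 ⇒ V=24.7004 exercise | (k=5,j=1): S=71.0033, K−S=9.3867, hold=10.9626 ⇒ V=10.9626 continue | (k=5,j=2): S=90.5281, K−S=0.0000, hold=2.2925 ⇒ V=2.2925 continue | (k=5,j=3): S=115.4219, K−S=0.0000, hold=0.0000 ⇒ V=0.0000 continue | (k=5,j=4): S=147.1611, K−S=0.0000, hold=0.0000 ⇒ V=0.0000 continue | (k=5,j=5): S=187.6281, K−S=0.0000, hold=0.0000 ⇒ V=0.0000 continue  boundary S*=55.6896
step 4: (k=4,j=0): S=62.8820, K−S=17.5080, hold=17.6663 ⇒ V=17.6663 continue | (k=4,j=1): S=80.1735, K−S=0.2165, hold=6.5593 ⇒ V=6.5593 continue | (k=4,j=2): S=102.2200, K−S=0.0000, hold=1.1329 ⇒ V=1.1329 continue | (k=4,j=3): S=130.3289, K−S=0.0000, hold=0.0000 ⇒ V=0.0000 continue | (k=4,j=4): S=166.1673, K−S=0.0000, hold=0.0000 ⇒ V=0.0000 continue  boundary S*=-
step 3: (k=3,j=0): S=71.0033, K−S=9.3867, hold=11.9972 ⇒ V=11.9972 continue | (k=3,j=1): S=90.5281, K−S=0.0000, hold=3.8058 ⇒ V=3.8058 continue | (k=3,j=2): S=115.4219, K−S=0.0000, hold=0.5599 ⇒ V=0.5599 continue | (k=3,j=3): S=147.1611, K−S=0.0000, hold=0.0000 ⇒ V=0.0000 continue  boundary S*=-
step 2: (k=2,j=0): S=80.1735, K−S=0.2165, hold=7.8243 ⇒ V=7.8243 continue | (k=2,j=1): S=102.2200, K−S=0.0000, hold=2.1596 ⇒ V=2.1596 continue | (k=2,j=2): S=130.3289, K−S=0.0000, hold=0.2767 ⇒ V=0.2767 continue  boundary S*=-
step 1: (k=1,j=0): S=90.5281, K−S=0.0000, hold=4.9422 ⇒ V=4.9422 continue | (k=1,j=1): S=115.4219, K−S=0.0000, hold=1.2051 ⇒ V=1.2051 continue  boundary S*=-
step 0: (k=0,j=0): S=102.2200, K−S=0.0000, hold=3.0426 ⇒ V=3.0426 continue  boundary S*=-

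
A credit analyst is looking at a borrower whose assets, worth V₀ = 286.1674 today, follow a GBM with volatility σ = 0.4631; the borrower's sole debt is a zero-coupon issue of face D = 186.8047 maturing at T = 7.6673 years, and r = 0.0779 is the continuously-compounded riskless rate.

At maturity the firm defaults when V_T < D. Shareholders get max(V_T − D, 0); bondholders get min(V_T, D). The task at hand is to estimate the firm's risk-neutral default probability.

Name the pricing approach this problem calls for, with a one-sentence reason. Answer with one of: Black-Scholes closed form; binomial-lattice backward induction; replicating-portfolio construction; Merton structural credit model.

framework: Merton structural credit model

Key observation: with the firm-asset dynamics (V₀ = 286.1674) and a single zero-coupon liability of face 186.8047 given, debt value, spread, and default probability all derive from the option view of the balance sheet.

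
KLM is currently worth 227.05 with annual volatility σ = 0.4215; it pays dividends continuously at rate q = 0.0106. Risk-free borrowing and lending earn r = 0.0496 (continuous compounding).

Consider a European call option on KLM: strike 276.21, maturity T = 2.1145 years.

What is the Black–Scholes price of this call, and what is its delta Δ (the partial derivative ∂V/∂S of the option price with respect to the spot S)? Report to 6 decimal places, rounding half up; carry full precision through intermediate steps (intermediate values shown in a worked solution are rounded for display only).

σ√T = 0.4215·√2.1145 = 0.612917
d₁ = (ln(S/K) + (r−q+σ²/2)T) / (σ√T) = (ln(227.05/276.21) + (0.0496−0.0106+0.4215²/2)·2.1145) / 0.612917 = (-0.195991 + 0.270299) / 0.612917 = 0.121236
d₂ = d₁ − σ√T = 0.121236 − 0.612917 = -0.491680
e^{−rT} = 0.900433
e^{−qT} = 0.977836
N(d₁) = 0.548248,  N(d₂) = 0.311473
Call price V = S·e^{−qT}·N(d₁) − K·e^{−rT}·N(d₂) = 121.720704 − 77.465951 = 44.254752
Δ = e^{−qT}·N(d₁) = 0.536096

price = 44.254752
Δ = 0.536096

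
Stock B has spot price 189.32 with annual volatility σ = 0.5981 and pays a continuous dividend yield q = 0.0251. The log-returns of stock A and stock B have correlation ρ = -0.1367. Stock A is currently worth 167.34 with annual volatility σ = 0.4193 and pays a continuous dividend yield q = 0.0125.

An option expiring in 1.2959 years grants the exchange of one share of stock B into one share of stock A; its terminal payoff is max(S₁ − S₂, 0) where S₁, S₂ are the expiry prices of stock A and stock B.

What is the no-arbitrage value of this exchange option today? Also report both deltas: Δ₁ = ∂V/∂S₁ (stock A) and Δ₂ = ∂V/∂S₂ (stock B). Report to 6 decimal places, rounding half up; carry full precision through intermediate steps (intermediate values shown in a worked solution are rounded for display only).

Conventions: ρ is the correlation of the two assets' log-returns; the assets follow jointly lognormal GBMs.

σ_eff = √(σ₁² + σ₂² − 2ρσ₁σ₂) = √(0.4193² + 0.5981² − 2·-0.1367·0.4193·0.5981) = 0.775951
d₁ = (ln(S₁/S₂) + (q₂ − q₁ + σ_eff²/2)T) / (σ_eff√T) = (ln(167.34/189.32) + (0.0251 − 0.0125 + 0.301050)·1.2959) / 0.883324 = 0.320435
d₂ = d₁ − σ_eff√T = 0.320435 − 0.883324 = -0.562889
N(d₁) = 0.625681,  N(d₂) = 0.286755
V = S₁·e^{−q₁T}·N(d₁) − S₂·e^{−q₂T}·N(d₂) = 103.019051 − 52.551060 = 50.467991
Key observation: r never enters — measured in units of stock B, the claim is a call on S₁/S₂ struck at 1, so only the dividend yields and σ_eff matter.
Δ₁ = e^{−q₁T}·N(d₁) = 0.615627;  Δ₂ = −e^{−q₂T}·N(d₂) = -0.277578

exchange price = 50.467991
Δ1 = 0.615627
Δ2 = -0.277578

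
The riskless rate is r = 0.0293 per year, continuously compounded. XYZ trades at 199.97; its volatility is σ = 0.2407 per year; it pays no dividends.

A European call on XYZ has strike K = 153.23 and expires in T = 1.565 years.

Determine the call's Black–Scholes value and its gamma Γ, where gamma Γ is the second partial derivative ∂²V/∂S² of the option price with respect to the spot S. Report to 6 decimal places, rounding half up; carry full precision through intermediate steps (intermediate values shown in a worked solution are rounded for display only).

σ√T = 0.2407·√1.565 = 0.301116
d₁ = (ln(S/K) + (r+σ²/2)T) / (σ√T) = (ln(199.97/153.23) + (0.0293+0.2407²/2)·1.565) / 0.301116 = (0.266227 + 0.091190) / 0.301116 = 1.186976
d₂ = d₁ − σ√T = 1.186976 − 0.301116 = 0.885861
e^{−rT} = 0.955181
N(d₁) = 0.882382,  N(d₂) = 0.812154
Call price V = S·N(d₁) − K·e^{−rT}·N(d₂) = 176.449833 − 118.868745 = 57.581088
φ(d₁) = (1/√(2π))·e^{−d₁²/2} = 0.197228
Γ = φ(d₁) / (S·σ·√T) = 0.003275

price = 57.581088
Γ = 0.003275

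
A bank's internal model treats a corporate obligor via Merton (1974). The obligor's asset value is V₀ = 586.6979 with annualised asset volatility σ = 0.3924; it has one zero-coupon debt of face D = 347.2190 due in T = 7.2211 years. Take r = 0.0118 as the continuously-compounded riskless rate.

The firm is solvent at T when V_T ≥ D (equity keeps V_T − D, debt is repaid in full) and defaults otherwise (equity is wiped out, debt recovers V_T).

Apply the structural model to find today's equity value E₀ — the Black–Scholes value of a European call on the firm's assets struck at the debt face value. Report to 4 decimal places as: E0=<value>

Equity is a call on the firm's assets struck at D = 347.2190:
d₁ = [ln(V₀/D) + (r + σ²/2)T] / (σ√T)
   = [ln(586.6979/347.2190) + (0.0118 + 0.5·0.3924²)·7.2211] / (0.3924·√7.2211)
   = [0.524554 + 0.641153] / 1.054461 = 1.105501
d₂ = d₁ − σ√T = 1.105501 − 1.054461 = 0.051039
N(d₁) = 0.865529,  N(d₂) = 0.520353,  e^(−rT) = 0.918320
E₀ = V₀·N(d₁) − D·e^(−rT)·N(d₂)
   = 586.6979·0.865529 − 347.2190·0.918320·0.520353 = 341.885014

E0=341.8850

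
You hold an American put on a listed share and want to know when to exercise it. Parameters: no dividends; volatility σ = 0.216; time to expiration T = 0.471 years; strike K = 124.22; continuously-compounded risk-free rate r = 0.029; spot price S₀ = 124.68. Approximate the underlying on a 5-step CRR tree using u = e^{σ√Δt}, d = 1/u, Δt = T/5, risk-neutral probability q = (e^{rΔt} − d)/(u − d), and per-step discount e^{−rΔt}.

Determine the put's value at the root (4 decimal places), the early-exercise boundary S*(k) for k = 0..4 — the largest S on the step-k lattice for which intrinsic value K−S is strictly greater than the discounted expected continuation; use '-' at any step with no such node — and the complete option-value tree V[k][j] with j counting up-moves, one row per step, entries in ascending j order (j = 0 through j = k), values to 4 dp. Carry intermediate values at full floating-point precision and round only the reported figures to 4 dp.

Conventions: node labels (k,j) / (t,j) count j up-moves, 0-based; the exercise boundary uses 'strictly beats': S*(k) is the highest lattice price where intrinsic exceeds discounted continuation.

Δt=0.09420, u=1.06854, d=0.93585, q=0.50405, disc=e^(-rΔt)=0.99727
k=5 terminal: V=max(K-S,0) → 34.7166 22.0267 7.5376 0.0000 0.0000 0.0000
k=4: j=0 S=95.6381 intr=28.5819 cont=28.2430 V=28.5819[EX]; j=1 S=109.1978 intr=15.0222 cont=14.6833 V=15.0222[EX]; j=2 S=124.6800 intr=0.0000 cont=3.7281 V=3.7281[hold]; j=3 S=142.3573 intr=0.0000 cont=0.0000 V=0.0000[hold]; j=4 S=162.5409 intr=0.0000 cont=0.0000 V=0.0000[hold]  S*(4)=109.1978
k=3: j=0 S=102.1933 intr=22.0267 cont=21.6878 V=22.0267[EX]; j=1 S=116.6824 intr=7.5376 cont=9.3040 V=9.3040[hold]; j=2 S=133.2258 intr=0.0000 cont=1.8439 V=1.8439[hold]; j=3 S=152.1147 intr=0.0000 cont=0.0000 V=0.0000[hold]  S*(3)=102.1933
k=2: j=0 S=109.1978 intr=15.0222 cont=15.5712 V=15.5712[hold]; j=1 S=124.6800 intr=0.0000 cont=5.5286 V=5.5286[hold]; j=2 S=142.3573 intr=0.0000 cont=0.9120 V=0.9120[hold]  S*(2)=-
k=1: j=0 S=116.6824 intr=7.5376 cont=10.4806 V=10.4806[hold]; j=1 S=133.2258 intr=0.0000 cont=3.1929 V=3.1929[hold]  S*(1)=-
k=0: j=0 S=124.6800 intr=0.0000 cont=6.7886 V=6.7886[hold]  S*(0)=-

price = 6.7886
boundary = - - - 102.1933 109.1978
tree:
6.7886
10.4806 3.1929
15.5712 5.5286 0.9120
22.0267 9.3040 1.8439 0.0000
28.5819 15.0222 3.7281 0.0000 0.0000
34.7166 22.0267 7.5376 0.0000 0.0000 0.0000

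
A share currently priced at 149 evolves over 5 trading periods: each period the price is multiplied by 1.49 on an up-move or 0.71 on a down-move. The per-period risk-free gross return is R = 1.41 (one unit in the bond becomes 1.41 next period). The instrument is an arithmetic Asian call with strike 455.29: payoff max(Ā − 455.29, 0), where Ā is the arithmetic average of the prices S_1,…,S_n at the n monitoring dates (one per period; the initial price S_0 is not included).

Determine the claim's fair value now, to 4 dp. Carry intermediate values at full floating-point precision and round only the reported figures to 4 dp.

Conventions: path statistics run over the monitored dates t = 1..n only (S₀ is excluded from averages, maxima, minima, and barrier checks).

price = 12.5501

Set p* = 0.8974 (from d < R < u); the path-dependent value is the discounted p*-expectation over all price paths.
Enumerate all 2^5 = 32 price paths (U = up ×1.49, D = down ×0.71); each path with k up-moves has probability p*^k·(1−p*)^(5−k).
DDDDD: Ā=59.7952, payoff=0.0000, prob=0.000011
UDDDD: Ā=125.4857, payoff=0.0000, prob=0.000099
DUDDD: Ā=102.2417, payoff=0.0000, prob=0.000099
UUDDD: Ā=214.5636, payoff=0.0000, prob=0.000869
DDUDD: Ā=85.7385, payoff=0.0000, prob=0.000099
UDUDD: Ā=179.9301, payoff=0.0000, prob=0.000869
DUUDD: Ā=156.6861, payoff=0.0000, prob=0.000869
UUUDD: Ā=328.8201, payoff=0.0000, prob=0.007603
DDDUD: Ā=74.0212, payoff=0.0000, prob=0.000099
UDDUD: Ā=155.3402, payoff=0.0000, prob=0.000869
DUDUD: Ā=132.0962, payoff=0.0000, prob=0.000869
UUDUD: Ā=277.2160, payoff=0.0000, prob=0.007603
DDUUD: Ā=115.5930, payoff=0.0000, prob=0.000869
UDUUD: Ā=242.5825, payoff=0.0000, prob=0.007603
DUUUD: Ā=219.3385, payoff=0.0000, prob=0.007603
UUUUD: Ā=460.3019, payoff=5.0119, prob=0.066529
DDDDU: Ā=65.7019, payoff=0.0000, prob=0.000099
UDDDU: Ā=137.8815, payoff=0.0000, prob=0.000869
DUDDU: Ā=114.6375, payoff=0.0000, prob=0.000869
UUDDU: Ā=240.5772, payoff=0.0000, prob=0.007603
DDUDU: Ā=98.1342, payoff=0.0000, prob=0.000869
UDUDU: Ā=205.9436, payoff=0.0000, prob=0.007603
DUUDU: Ā=182.6996, payoff=0.0000, prob=0.007603
UUUDU: Ā=383.4119, payoff=0.0000, prob=0.066529
DDDUU: Ā=86.4169, payoff=0.0000, prob=0.000869
UDDUU: Ā=181.3538, payoff=0.0000, prob=0.007603
DUDUU: Ā=158.1098, payoff=0.0000, prob=0.007603
UUDUU: Ā=331.8079, payoff=0.0000, prob=0.066529
DDUUU: Ā=141.6066, payoff=0.0000, prob=0.007603
UDUUU: Ā=297.1744, payoff=0.0000, prob=0.066529
DUUUU: Ā=273.9304, payoff=0.0000, prob=0.066529
UUUUU: Ā=574.8679, payoff=119.5779, prob=0.582126
Price = Σ prob·payoff / R^5 = 69.942895 / 5.573084 = 12.5501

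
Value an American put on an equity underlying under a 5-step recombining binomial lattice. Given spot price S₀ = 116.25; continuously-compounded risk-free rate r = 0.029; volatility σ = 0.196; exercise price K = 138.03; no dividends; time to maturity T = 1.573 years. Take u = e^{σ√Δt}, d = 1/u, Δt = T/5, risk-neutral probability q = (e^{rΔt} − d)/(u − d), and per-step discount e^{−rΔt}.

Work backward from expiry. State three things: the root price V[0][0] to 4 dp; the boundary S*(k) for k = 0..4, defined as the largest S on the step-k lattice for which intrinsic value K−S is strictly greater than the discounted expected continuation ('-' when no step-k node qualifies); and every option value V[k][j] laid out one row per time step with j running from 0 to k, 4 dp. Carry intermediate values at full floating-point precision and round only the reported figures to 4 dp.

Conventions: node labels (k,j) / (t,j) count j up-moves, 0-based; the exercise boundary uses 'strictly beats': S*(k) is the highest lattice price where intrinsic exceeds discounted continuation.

price = 23.6950
boundary = - 104.1475 93.3050 104.1475 116.2500
tree:
23.6950
33.8825 14.4904
44.7250 22.6884 7.0018
54.4388 33.8825 12.5146 1.9171
63.1413 44.7250 21.7800 3.9821 0.0000
70.9377 54.4388 33.8825 8.2711 0.0000 0.0000

params: Δt=0.31460 u=1.11621 d=0.89589 q=0.51414 e^(-rΔt)=0.99092
t_5 payoffs: 70.9377 54.4388 33.8825 8.2711 0.0000 0.0000
t_4: node(4,0) S=74.8887 payoff=63.1413 vs cont=61.8877 → 63.1413 [stop]  node(4,1) S=93.3050 payoff=44.7250 vs cont=43.4715 → 44.7250 [stop]  node(4,2) S=116.2500 payoff=21.7800 vs cont=20.5264 → 21.7800 [stop]  node(4,3) S=144.8375 payoff=0.0000 vs cont=3.9821 → 3.9821 [wait]  node(4,4) S=180.4552 payoff=0.0000 vs cont=0.0000 → 0.0000 [wait]  ⇒ S*(4)=116.2500
t_3: node(3,0) S=83.5912 payoff=54.4388 vs cont=53.1852 → 54.4388 [stop]  node(3,1) S=104.1475 payoff=33.8825 vs cont=32.6289 → 33.8825 [stop]  node(3,2) S=129.7589 payoff=8.2711 vs cont=12.5146 → 12.5146 [wait]  node(3,3) S=161.6684 payoff=0.0000 vs cont=1.9171 → 1.9171 [wait]  ⇒ S*(3)=104.1475
t_2: node(2,0) S=93.3050 payoff=44.7250 vs cont=43.4715 → 44.7250 [stop]  node(2,1) S=116.2500 payoff=21.7800 vs cont=22.6884 → 22.6884 [wait]  node(2,2) S=144.8375 payoff=0.0000 vs cont=7.0018 → 7.0018 [wait]  ⇒ S*(2)=93.3050
t_1: node(1,0) S=104.1475 payoff=33.8825 vs cont=33.0917 → 33.8825 [stop]  node(1,1) S=129.7589 payoff=8.2711 vs cont=14.4904 → 14.4904 [wait]  ⇒ S*(1)=104.1475
t_0: node(0,0) S=116.2500 payoff=21.7800 vs cont=23.6950 → 23.6950 [wait]  ⇒ S*(0)=-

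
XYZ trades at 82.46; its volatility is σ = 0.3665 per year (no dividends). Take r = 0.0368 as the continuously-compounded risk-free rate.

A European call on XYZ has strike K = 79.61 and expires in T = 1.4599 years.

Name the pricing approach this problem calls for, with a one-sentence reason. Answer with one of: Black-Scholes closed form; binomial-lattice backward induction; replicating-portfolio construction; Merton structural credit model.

Key observation: with XYZ following a GBM at constant σ and r, the European call struck at 79.61 prices in closed form — nothing here needs a stepwise model or a balance sheet.

framework: Black-Scholes closed form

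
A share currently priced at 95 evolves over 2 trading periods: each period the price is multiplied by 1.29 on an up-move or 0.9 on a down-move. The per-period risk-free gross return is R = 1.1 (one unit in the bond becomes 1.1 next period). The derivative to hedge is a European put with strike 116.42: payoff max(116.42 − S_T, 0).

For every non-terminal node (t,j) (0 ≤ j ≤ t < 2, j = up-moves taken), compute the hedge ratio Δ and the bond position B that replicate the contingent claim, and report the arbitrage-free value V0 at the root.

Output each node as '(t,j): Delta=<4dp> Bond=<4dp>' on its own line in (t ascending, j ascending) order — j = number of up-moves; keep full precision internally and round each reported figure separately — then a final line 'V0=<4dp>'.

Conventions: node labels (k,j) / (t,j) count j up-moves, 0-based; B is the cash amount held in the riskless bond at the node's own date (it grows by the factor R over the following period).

Risk-neutral probability p* = (R−d)/(u−d) = (1.1−0.9)/(1.29−0.9) = 0.5128.
Terminal payoffs: V(2,0)=39.4700, V(2,1)=6.1250, V(2,2)=0.0000
Node (1,0) S=85.5000: V=(p*·6.1250+(1−p*)·39.4700)/1.1=20.3364; Δ=(6.1250−39.4700)/(110.2950−76.9500)=-1.0000; B=V−Δ·S=105.8364
Node (1,1) S=122.5500: V=(p*·0.0000+(1−p*)·6.1250)/1.1=2.7127; Δ=(0.0000−6.1250)/(158.0895−110.2950)=-0.1282; B=V−Δ·S=18.4178
Node (0,0) S=95.0000: V=(p*·2.7127+(1−p*)·20.3364)/1.1=10.2714; Δ=(2.7127−20.3364)/(122.5500−85.5000)=-0.4757; B=V−Δ·S=55.4603
As a check, the time-0 holding Δ(0,0)·S0 + B(0,0) comes to 10.2714 — exactly V0.

(0,0): Delta=-0.4757 Bond=55.4603
(1,0): Delta=-1.0000 Bond=105.8364
(1,1): Delta=-0.1282 Bond=18.4178
V0=10.2714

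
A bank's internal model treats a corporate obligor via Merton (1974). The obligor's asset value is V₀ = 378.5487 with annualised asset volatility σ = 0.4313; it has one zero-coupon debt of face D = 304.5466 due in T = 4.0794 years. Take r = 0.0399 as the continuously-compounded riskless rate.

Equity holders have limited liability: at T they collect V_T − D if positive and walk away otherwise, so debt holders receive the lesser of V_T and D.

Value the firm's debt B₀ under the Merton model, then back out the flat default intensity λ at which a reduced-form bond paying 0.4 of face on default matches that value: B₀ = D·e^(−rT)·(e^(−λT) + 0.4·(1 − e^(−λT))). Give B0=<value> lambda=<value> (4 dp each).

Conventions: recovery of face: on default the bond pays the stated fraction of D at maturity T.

With assets at 378.5487 and a single debt payment of 304.5466 at 4.0794 years:
d₁ = [ln(V₀/D) + (r + σ²/2)T] / (σ√T)
   = [ln(378.5487/304.5466) + (0.0399 + 0.5·0.4313²)·4.0794] / (0.4313·√4.0794)
   = [0.217521 + 0.542192] / 0.871119 = 0.872111
d₂ = d₁ − σ√T = 0.872111 − 0.871119 = 0.000992
N(d₁) = 0.808426,  N(d₂) = 0.500396,  e^(−rT) = 0.849788
E₀ = V₀·N(d₁) − D·e^(−rT)·N(d₂)
   = 378.5487·0.808426 − 304.5466·0.849788·0.500396 = 176.526185
B₀ = V₀ − E₀ = 378.5487 − 176.526185 = 202.022515
e^(−λT) = (B₀·e^(rT)/D − 0.4)/(1 − 0.4) = (202.0225·1.176764/304.5466 − 0.4)/0.6 = 0.63435343
λ = −ln(0.63435343)/4.0794 = 0.111573

B0=202.0225 lambda=0.1116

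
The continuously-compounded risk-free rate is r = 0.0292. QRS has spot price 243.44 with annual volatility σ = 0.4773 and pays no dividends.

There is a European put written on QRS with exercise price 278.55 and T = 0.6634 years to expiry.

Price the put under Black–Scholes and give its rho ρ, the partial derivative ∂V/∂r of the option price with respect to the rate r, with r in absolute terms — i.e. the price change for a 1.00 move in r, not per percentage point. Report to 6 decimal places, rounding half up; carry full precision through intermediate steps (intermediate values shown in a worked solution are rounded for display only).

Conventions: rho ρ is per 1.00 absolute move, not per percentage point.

σ√T = 0.4773·√0.6634 = 0.388758
d₁ = (ln(S/K) + (r+σ²/2)T) / (σ√T) = (ln(243.44/278.55) + (0.0292+0.4773²/2)·0.6634) / 0.388758 = (-0.134727 + 0.094938) / 0.388758 = -0.102350
d₂ = d₁ − σ√T = -0.102350 − 0.388758 = -0.491108
e^{−rT} = 0.980815
N(−d₁) = 0.540761,  N(−d₂) = 0.688325
Put price V = K·e^{−rT}·N(−d₂) − S·N(−d₁) = 188.054559 − 131.642775 = 56.411783
ρ = −K·T·e^{−rT}·N(−d₂) = -124.755394

price = 56.411783
ρ = -124.755394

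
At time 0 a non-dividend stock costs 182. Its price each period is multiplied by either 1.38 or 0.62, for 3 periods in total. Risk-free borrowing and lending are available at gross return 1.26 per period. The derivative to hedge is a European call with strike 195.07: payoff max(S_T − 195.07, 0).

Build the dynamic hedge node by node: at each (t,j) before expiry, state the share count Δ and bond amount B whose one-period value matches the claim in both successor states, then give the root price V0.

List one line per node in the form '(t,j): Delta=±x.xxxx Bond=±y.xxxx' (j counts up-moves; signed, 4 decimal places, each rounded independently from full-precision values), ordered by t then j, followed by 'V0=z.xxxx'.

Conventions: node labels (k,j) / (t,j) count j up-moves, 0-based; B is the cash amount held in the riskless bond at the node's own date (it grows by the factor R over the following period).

Risk-neutral probability p* = (R−d)/(u−d) = (1.26−0.62)/(1.38−0.62) = 0.8421.
At maturity the claim pays: V(3,0)=0.0000, V(3,1)=0.0000, V(3,2)=19.8225, V(3,3)=283.2391
  t=2,j=0: stock 69.9608 → up 96.5459 (V=0.0000), down 43.3757 (V=0.0000). Price 0.0000; hedge Δ=0.0000, bond B=0.0000.
  t=2,j=1: stock 155.7192 → up 214.8925 (V=19.8225), down 96.5459 (V=0.0000). Price 13.2481; hedge Δ=0.1675, bond B=-12.8341.
  t=2,j=2: stock 346.6008 → up 478.3091 (V=283.2391), down 214.8925 (V=19.8225). Price 191.7833; hedge Δ=1.0000, bond B=-154.8175.
  t=1,j=0: stock 112.8400 → up 155.7192 (V=13.2481), down 69.9608 (V=0.0000). Price 8.8542; hedge Δ=0.1545, bond B=-8.5775.
  t=1,j=1: stock 251.1600 → up 346.6008 (V=191.7833), down 155.7192 (V=13.2481). Price 129.8362; hedge Δ=0.9353, bond B=-105.0786.
  t=0,j=0: stock 182.0000 → up 251.1600 (V=129.8362), down 112.8400 (V=8.8542). Price 87.8839; hedge Δ=0.8747, bond B=-71.3028.
As a check, the time-0 holding Δ(0,0)·S0 + B(0,0) comes to 87.8839 — exactly V0.

(0,0): Delta=0.8747 Bond=-71.3028
(1,0): Delta=0.1545 Bond=-8.5775
(1,1): Delta=0.9353 Bond=-105.0786
(2,0): Delta=0.0000 Bond=0.0000
(2,1): Delta=0.1675 Bond=-12.8341
(2,2): Delta=1.0000 Bond=-154.8175
V0=87.8839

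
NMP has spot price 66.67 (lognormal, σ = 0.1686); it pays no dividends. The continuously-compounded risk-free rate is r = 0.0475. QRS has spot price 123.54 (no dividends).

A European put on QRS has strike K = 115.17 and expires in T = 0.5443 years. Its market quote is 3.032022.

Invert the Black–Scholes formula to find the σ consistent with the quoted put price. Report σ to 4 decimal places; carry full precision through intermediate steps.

At σ = 0.2120 the Black–Scholes value reproduces the quote:
σ√T = 0.212·√0.5443 = 0.156407
d₁ = (ln(S/K) + (r+σ²/2)T) / (σ√T) = (ln(123.54/115.17) + (0.0475+0.212²/2)·0.5443) / 0.156407 = (0.070156 + 0.038086) / 0.156407 = 0.692052
d₂ = d₁ − σ√T = 0.692052 − 0.156407 = 0.535645
e^{−rT} = 0.974477
N(−d₁) = 0.244452,  N(−d₂) = 0.296102
V = K·e^{−rT}·N(−d₂) − S·N(−d₁) = 33.231672 − 30.199651 = 3.032022 (the quoted price), and the Black–Scholes price is strictly increasing in σ, so σ is unique

sigma = 0.2120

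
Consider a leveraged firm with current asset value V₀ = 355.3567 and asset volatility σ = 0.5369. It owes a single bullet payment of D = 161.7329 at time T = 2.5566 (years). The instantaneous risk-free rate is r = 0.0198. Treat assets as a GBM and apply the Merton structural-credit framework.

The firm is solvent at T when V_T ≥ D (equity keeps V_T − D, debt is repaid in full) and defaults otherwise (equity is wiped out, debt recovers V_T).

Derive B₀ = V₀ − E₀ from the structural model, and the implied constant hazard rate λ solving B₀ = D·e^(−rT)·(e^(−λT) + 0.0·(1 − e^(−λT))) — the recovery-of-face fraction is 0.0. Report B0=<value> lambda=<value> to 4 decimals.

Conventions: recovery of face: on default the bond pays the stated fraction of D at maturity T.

B0=137.2332 lambda=0.0445

With assets at 355.3567 and a single debt payment of 161.7329 at 2.5566 years:
d₁ = [ln(V₀/D) + (r + σ²/2)T] / (σ√T)
   = [ln(355.3567/161.7329) + (0.0198 + 0.5·0.5369²)·2.5566] / (0.5369·√2.5566)
   = [0.787176 + 0.419105] / 0.858469 = 1.405154
d₂ = d₁ − σ√T = 1.405154 − 0.858469 = 0.546684
N(d₁) = 0.920012,  N(d₂) = 0.707702,  e^(−rT) = 0.950639
E₀ = V₀·N(d₁) − D·e^(−rT)·N(d₂)
   = 355.3567·0.920012 − 161.7329·0.950639·0.707702 = 218.123549
B₀ = V₀ − E₀ = 355.3567 − 218.123549 = 137.233151
e^(−λT) = (B₀·e^(rT)/D − 0)/(1 − 0) = (137.2332·1.051924/161.7329 − 0)/1 = 0.89257578
λ = −ln(0.89257578)/2.5566 = 0.044451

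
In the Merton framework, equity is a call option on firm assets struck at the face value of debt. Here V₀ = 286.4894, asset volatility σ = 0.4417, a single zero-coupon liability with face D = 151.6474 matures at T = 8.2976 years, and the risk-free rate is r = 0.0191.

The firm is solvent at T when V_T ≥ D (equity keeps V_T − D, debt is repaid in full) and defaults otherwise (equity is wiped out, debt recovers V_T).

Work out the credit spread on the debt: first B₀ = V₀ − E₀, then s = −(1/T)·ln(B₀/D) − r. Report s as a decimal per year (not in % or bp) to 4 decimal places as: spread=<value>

spread=0.0388

Equity is a call on the firm's assets struck at D = 151.6474:
d₁ = [ln(V₀/D) + (r + σ²/2)T] / (σ√T)
   = [ln(286.4894/151.6474) + (0.0191 + 0.5·0.4417²)·8.2976] / (0.4417·√8.2976)
   = [0.636143 + 0.967910] / 1.272341 = 1.260710
d₂ = d₁ − σ√T = 1.260710 − 1.272341 = -0.011631
N(d₁) = 0.896293,  N(d₂) = 0.495360,  e^(−rT) = 0.853436
E₀ = V₀·N(d₁) − D·e^(−rT)·N(d₂)
   = 286.4894·0.896293 − 151.6474·0.853436·0.495360 = 192.668359
B₀ = V₀ − E₀ = 286.4894 − 192.668359 = 93.821041
spread = −(1/T)·ln(B₀/D) − r = −(1/8.2976)·ln(93.821041/151.6474) − 0.0191 = 0.03876841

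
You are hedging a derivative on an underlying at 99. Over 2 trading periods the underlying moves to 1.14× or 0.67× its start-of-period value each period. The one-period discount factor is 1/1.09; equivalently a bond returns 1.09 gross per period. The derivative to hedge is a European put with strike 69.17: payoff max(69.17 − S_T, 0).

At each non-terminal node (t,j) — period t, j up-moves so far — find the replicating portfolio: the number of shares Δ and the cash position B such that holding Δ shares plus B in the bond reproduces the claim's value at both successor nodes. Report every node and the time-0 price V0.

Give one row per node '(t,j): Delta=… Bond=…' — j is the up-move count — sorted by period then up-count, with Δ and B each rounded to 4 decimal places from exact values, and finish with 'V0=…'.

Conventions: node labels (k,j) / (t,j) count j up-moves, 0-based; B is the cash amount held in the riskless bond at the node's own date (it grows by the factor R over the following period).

The replicating-portfolio and risk-neutral prices coincide; use p* = (1.09−0.67)/(1.14−0.67) = 0.8936 for the latter.
Expiry values: V(2,0)=24.7289, V(2,1)=0.0000, V(2,2)=0.0000
Node (1,0) S=66.3300: V=(p*·0.0000+(1−p*)·24.7289)/1.09=2.4135; Δ=(0.0000−24.7289)/(75.6162−44.4411)=-0.7932; B=V−Δ·S=55.0282
Node (1,1) S=112.8600: V=(p*·0.0000+(1−p*)·0.0000)/1.09=0.0000; Δ=(0.0000−0.0000)/(128.6604−75.6162)=0.0000; B=V−Δ·S=0.0000
Node (0,0) S=99.0000: V=(p*·0.0000+(1−p*)·2.4135)/1.09=0.2356; Δ=(0.0000−2.4135)/(112.8600−66.3300)=-0.0519; B=V−Δ·S=5.3707
As a check, the time-0 holding Δ(0,0)·S0 + B(0,0) comes to 0.2356 — exactly V0.

(0,0): Delta=-0.0519 Bond=5.3707
(1,0): Delta=-0.7932 Bond=55.0282
(1,1): Delta=0.0000 Bond=0.0000
V0=0.2356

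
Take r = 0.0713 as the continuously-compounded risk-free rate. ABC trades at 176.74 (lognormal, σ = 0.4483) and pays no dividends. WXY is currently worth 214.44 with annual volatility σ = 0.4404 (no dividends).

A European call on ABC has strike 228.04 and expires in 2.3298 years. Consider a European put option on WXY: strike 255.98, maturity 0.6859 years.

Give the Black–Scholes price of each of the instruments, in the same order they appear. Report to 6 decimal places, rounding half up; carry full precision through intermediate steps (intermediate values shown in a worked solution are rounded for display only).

[ABC call K=228.04]
σ√T = 0.4483·√2.3298 = 0.684271
d₁ = (ln(S/K) + (r+σ²/2)T) / (σ√T) = (ln(176.74/228.04) + (0.0713+0.4483²/2)·2.3298) / 0.684271 = (-0.254841 + 0.400228) / 0.684271 = 0.212470
d₂ = d₁ − σ√T = 0.212470 − 0.684271 = -0.471801
e^{−rT} = 0.846949
N(d₁) = 0.584130,  N(d₂) = 0.318534
price = S·N(d₁) − K·e^{−rT}·N(d₂) = 103.239072 − 61.521162 = 41.717911
[WXY put K=255.98]
σ√T = 0.4404·√0.6859 = 0.364735
d₁ = (ln(S/K) + (r+σ²/2)T) / (σ√T) = (ln(214.44/255.98) + (0.0713+0.4404²/2)·0.6859) / 0.364735 = (-0.177069 + 0.115421) / 0.364735 = -0.169023
d₂ = d₁ − σ√T = -0.169023 − 0.364735 = -0.533759
e^{−rT} = 0.952272
N(−d₁) = 0.567111,  N(−d₂) = 0.703246
price = K·e^{−rT}·N(−d₂) − S·N(−d₁) = 171.424978 − 121.611254 = 49.813723

price(ABC call K=228.04) = 41.717911
price(WXY put K=255.98) = 49.813723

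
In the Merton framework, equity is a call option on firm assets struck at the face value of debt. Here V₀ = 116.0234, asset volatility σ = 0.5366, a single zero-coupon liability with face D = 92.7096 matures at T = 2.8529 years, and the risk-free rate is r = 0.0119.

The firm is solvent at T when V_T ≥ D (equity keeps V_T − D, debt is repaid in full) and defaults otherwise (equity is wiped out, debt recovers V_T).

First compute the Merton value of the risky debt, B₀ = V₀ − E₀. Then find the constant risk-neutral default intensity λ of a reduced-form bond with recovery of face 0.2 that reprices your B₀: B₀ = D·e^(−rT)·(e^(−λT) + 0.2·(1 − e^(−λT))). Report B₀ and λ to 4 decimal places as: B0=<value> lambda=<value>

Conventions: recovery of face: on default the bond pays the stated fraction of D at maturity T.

B0=65.5325 lambda=0.1435

With assets at 116.0234 and a single debt payment of 92.7096 at 2.8529 years:
d₁ = [ln(V₀/D) + (r + σ²/2)T] / (σ√T)
   = [ln(116.0234/92.7096) + (0.0119 + 0.5·0.5366²)·2.8529] / (0.5366·√2.8529)
   = [0.224320 + 0.444681] / 0.906346 = 0.738130
d₂ = d₁ − σ√T = 0.738130 − 0.906346 = -0.168216
N(d₁) = 0.769782,  N(d₂) = 0.433207,  e^(−rT) = 0.966620
E₀ = V₀·N(d₁) − D·e^(−rT)·N(d₂)
   = 116.0234·0.769782 − 92.7096·0.966620·0.433207 = 50.490942
B₀ = V₀ − E₀ = 116.0234 − 50.490942 = 65.532458
e^(−λT) = (B₀·e^(rT)/D − 0.2)/(1 − 0.2) = (65.5325·1.034532/92.7096 − 0.2)/0.8 = 0.66408404
λ = −ln(0.66408404)/2.8529 = 0.143484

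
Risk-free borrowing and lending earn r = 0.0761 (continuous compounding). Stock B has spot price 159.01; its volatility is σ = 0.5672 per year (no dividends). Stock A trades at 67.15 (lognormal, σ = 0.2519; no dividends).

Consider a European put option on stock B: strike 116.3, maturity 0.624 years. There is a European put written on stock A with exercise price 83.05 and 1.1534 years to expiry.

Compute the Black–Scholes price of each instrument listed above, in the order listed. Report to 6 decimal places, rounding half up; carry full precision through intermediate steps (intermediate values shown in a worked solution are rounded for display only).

[stock B put K=116.3]
σ√T = 0.5672·√0.624 = 0.448052
d₁ = (ln(S/K) + (r+σ²/2)T) / (σ√T) = (ln(159.01/116.3) + (0.0761+0.5672²/2)·0.624) / 0.448052 = (0.312794 + 0.147862) / 0.448052 = 1.028130
d₂ = d₁ − σ√T = 1.028130 − 0.448052 = 0.580078
e^{−rT} = 0.953623
N(−d₁) = 0.151944,  N(−d₂) = 0.280931
price = K·e^{−rT}·N(−d₂) − S·N(−d₁) = 31.157055 − 24.160672 = 6.996383
[stock A put K=83.05]
σ√T = 0.2519·√1.1534 = 0.270532
d₁ = (ln(S/K) + (r+σ²/2)T) / (σ√T) = (ln(67.15/83.05) + (0.0761+0.2519²/2)·1.1534) / 0.270532 = (-0.212514 + 0.124367) / 0.270532 = -0.325827
d₂ = d₁ − σ√T = -0.325827 − 0.270532 = -0.596358
e^{−rT} = 0.915968
N(−d₁) = 0.627722,  N(−d₂) = 0.724532
price = K·e^{−rT}·N(−d₂) − S·N(−d₁) = 55.115992 − 42.151553 = 12.964439

price(stock B put K=116.3) = 6.996383
price(stock A put K=83.05) = 12.964439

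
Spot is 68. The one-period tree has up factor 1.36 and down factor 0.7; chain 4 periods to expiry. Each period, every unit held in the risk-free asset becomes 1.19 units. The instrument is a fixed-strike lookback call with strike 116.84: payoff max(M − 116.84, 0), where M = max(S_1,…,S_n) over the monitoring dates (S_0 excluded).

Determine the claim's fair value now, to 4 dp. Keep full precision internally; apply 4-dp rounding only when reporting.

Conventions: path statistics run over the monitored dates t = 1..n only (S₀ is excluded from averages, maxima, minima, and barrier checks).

price = 21.3287

Risk-neutral up-probability p* = (R−d)/(u−d) = (1.19−0.7)/(1.36−0.7) = 0.7424; the claim prices as the p*-weighted sum of path payoffs discounted by R^4.
Enumerate all 2^4 = 16 price paths (U = up ×1.36, D = down ×0.7); each path with k up-moves has probability p*^k·(1−p*)^(4−k).
DDDD: M=47.6000, payoff=0.0000, prob=0.004402
UDDD: M=92.4800, payoff=0.0000, prob=0.012687
DUDD: M=64.7360, payoff=0.0000, prob=0.012687
UUDD: M=125.7728, payoff=8.9328, prob=0.036569
DDUD: M=47.6000, payoff=0.0000, prob=0.012687
UDUD: M=92.4800, payoff=0.0000, prob=0.036569
DUUD: M=88.0410, payoff=0.0000, prob=0.036569
UUUD: M=171.0510, payoff=54.2110, prob=0.105405
DDDU: M=47.6000, payoff=0.0000, prob=0.012687
UDDU: M=92.4800, payoff=0.0000, prob=0.036569
DUDU: M=64.7360, payoff=0.0000, prob=0.036569
UUDU: M=125.7728, payoff=8.9328, prob=0.105405
DDUU: M=61.6287, payoff=0.0000, prob=0.036569
UDUU: M=119.7357, payoff=2.8957, prob=0.105405
DUUU: M=119.7357, payoff=2.8957, prob=0.105405
UUUU: M=232.6294, payoff=115.7894, prob=0.303815
Price = Σ prob·payoff / R^4 = 42.771281 / 2.005339 = 21.3287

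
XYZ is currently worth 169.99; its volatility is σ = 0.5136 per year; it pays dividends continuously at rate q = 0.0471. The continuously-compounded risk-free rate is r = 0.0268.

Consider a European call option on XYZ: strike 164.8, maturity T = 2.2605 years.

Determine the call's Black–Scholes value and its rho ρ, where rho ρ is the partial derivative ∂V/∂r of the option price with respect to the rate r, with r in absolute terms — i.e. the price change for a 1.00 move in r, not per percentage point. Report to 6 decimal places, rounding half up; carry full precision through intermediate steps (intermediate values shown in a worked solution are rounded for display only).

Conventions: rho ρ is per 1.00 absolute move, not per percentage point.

σ√T = 0.5136·√2.2605 = 0.772196
d₁ = (ln(S/K) + (r−q+σ²/2)T) / (σ√T) = (ln(169.99/164.8) + (0.0268−0.0471+0.5136²/2)·2.2605) / 0.772196 = (0.031007 + 0.252255) / 0.772196 = 0.366827
d₂ = d₁ − σ√T = 0.366827 − 0.772196 = -0.405369
e^{−rT} = 0.941217
e^{−qT} = 0.899002
N(d₁) = 0.643126,  N(d₂) = 0.342603
Call price V = S·e^{−qT}·N(d₁) − K·e^{−rT}·N(d₂) = 98.283398 − 53.142061 = 45.141336
ρ = K·T·e^{−rT}·N(d₂) = 120.127630

price = 45.141336
ρ = 120.127630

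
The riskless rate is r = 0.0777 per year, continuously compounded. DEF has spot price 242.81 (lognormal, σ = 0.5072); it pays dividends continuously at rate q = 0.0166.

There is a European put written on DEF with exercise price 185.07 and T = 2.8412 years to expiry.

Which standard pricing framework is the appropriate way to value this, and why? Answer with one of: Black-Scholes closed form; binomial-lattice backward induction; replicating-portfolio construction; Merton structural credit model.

Key observation: a European-exercise option on DEF struck at 185.07 — a GBM underlying with constant parameters — admits an analytic price: the data contain no early exercise, no discrete tree, no debt structure.

framework: Black-Scholes closed form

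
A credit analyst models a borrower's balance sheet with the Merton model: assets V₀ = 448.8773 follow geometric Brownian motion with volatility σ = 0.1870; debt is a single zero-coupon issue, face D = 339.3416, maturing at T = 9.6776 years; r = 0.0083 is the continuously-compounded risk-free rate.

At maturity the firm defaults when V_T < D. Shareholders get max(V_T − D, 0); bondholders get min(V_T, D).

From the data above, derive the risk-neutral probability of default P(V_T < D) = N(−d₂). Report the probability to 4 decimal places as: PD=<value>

PD=0.3714

With assets at 448.8773 and a single debt payment of 339.3416 at 9.6776 years:
d₁ = [ln(V₀/D) + (r + σ²/2)T] / (σ√T)
   = [ln(448.8773/339.3416) + (0.0083 + 0.5·0.1870²)·9.6776] / (0.1870·√9.6776)
   = [0.279742 + 0.249532] / 0.581735 = 0.909820
d₂ = d₁ − σ√T = 0.909820 − 0.581735 = 0.328085
risk-neutral PD = N(−d₂) = N(-0.328085) = 0.371424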